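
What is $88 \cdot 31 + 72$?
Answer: $2800$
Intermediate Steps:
$88 \cdot 31 + 72 = 2728 + 72 = 2800$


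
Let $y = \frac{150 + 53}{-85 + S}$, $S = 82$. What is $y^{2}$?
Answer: $\frac{41209}{9} \approx 4578.8$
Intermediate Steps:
$y = - \frac{203}{3}$ ($y = \frac{150 + 53}{-85 + 82} = \frac{203}{-3} = 203 \left(- \frac{1}{3}\right) = - \frac{203}{3} \approx -67.667$)
$y^{2} = \left(- \frac{203}{3}\right)^{2} = \frac{41209}{9}$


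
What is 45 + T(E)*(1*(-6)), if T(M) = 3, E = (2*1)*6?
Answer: 27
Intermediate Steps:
E = 12 (E = 2*6 = 12)
45 + T(E)*(1*(-6)) = 45 + 3*(1*(-6)) = 45 + 3*(-6) = 45 - 18 = 27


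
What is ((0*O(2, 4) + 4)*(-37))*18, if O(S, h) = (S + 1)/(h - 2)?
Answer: -2664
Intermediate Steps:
O(S, h) = (1 + S)/(-2 + h)
((0*O(2, 4) + 4)*(-37))*18 = ((0*((1 + 2)/(-2 + 4)) + 4)*(-37))*18 = ((0*(3/2) + 4)*(-37))*18 = ((0 + 4)*(-37))*18 = (4*(-37))*18 = -148*18 = -2664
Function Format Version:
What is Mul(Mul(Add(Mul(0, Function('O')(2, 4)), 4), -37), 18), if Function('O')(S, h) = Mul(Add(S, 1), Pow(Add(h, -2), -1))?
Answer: -2664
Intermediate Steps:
Function('O')(S, h) = Mul(Pow(Add(-2, h), -1), Add(1, S)) (Function('O')(S, h) = Mul(Add(1, S), Pow(Add(-2, h), -1)) = Mul(Pow(Add(-2, h), -1), Add(1, S)))
Mul(Mul(Add(Mul(0, Function('O')(2, 4)), 4), -37), 18) = Mul(Mul(Add(Mul(0, Mul(Pow(Add(-2, 4), -1), Add(1, 2))), 4), -37), 18) = Mul(Mul(Add(Mul(0, Mul(Pow(2, -1), 3)), 4), -37), 18) = Mul(Mul(Add(Mul(0, Mul(Rational(1, 2), 3)), 4), -37), 18) = Mul(Mul(Add(Mul(0, Rational(3, 2)), 4), -37), 18) = Mul(Mul(Add(0, 4), -37), 18) = Mul(Mul(4, -37), 18) = Mul(-148, 18) = -2664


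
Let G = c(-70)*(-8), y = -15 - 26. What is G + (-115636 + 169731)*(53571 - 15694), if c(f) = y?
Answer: 2048956643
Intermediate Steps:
y = -41
c(f) = -41
G = 328 (G = -41*(-8) = 328)
G + (-115636 + 169731)*(53571 - 15694) = 328 + (-115636 + 169731)*(53571 - 15694) = 328 + 54095*37877 = 328 + 2048956315 = 2048956643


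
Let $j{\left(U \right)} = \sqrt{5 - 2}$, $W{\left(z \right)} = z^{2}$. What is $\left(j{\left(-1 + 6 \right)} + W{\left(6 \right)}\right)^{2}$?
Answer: $\left(36 + \sqrt{3}\right)^{2} \approx 1423.7$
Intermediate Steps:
$j{\left(U \right)} = \sqrt{3}$
$\left(j{\left(-1 + 6 \right)} + W{\left(6 \right)}\right)^{2} = \left(\sqrt{3} + 6^{2}\right)^{2} = \left(\sqrt{3} + 36\right)^{2} = \left(36 + \sqrt{3}\right)^{2}$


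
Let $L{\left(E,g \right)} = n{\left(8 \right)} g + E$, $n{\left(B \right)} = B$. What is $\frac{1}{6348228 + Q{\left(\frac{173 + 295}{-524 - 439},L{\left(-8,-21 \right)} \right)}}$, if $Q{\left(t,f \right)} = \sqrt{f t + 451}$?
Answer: $\frac{679260396}{4312099865120879} - \frac{\sqrt{6142763}}{4312099865120879} \approx 1.5752 \cdot 10^{-7}$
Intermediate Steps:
$L{\left(E,g \right)} = E + 8 g$ ($L{\left(E,g \right)} = 8 g + E = E + 8 g$)
$Q{\left(t,f \right)} = \sqrt{451 + f t}$
$\frac{1}{6348228 + Q{\left(\frac{173 + 295}{-524 - 439},L{\left(-8,-21 \right)} \right)}} = \frac{1}{6348228 + \sqrt{451 + \left(-8 + 8 \left(-21\right)\right) \frac{173 + 295}{-524 - 439}}} = \frac{1}{6348228 + \sqrt{451 + \left(-8 - 168\right) \frac{468}{-963}}} = \frac{1}{6348228 + \sqrt{451 - 176 \cdot 468 \left(- \frac{1}{963}\right)}} = \frac{1}{6348228 + \sqrt{451 - - \frac{9152}{107}}} = \frac{1}{6348228 + \sqrt{451 + \frac{9152}{107}}} = \frac{1}{6348228 + \sqrt{\frac{57409}{107}}} = \frac{1}{6348228 + \frac{\sqrt{6142763}}{107}}$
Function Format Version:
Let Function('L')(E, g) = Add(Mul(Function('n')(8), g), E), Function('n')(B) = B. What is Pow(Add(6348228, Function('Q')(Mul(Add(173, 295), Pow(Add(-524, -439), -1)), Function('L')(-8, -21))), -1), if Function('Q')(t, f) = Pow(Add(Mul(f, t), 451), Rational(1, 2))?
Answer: Add(Rational(679260396, 4312099865120879), Mul(Rational(-1, 4312099865120879), Pow(6142763, Rational(1, 2)))) ≈ 1.5752e-7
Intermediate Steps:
Function('L')(E, g) = Add(E, Mul(8, g)) (Function('L')(E, g) = Add(Mul(8, g), E) = Add(E, Mul(8, g)))
Function('Q')(t, f) = Pow(Add(451, Mul(f, t)), Rational(1, 2))
Pow(Add(6348228, Function('Q')(Mul(Add(173, 295), Pow(Add(-524, -439), -1)), Function('L')(-8, -21))), -1) = Pow(Add(6348228, Pow(Add(451, Mul(Add(-8, Mul(8, -21)), Mul(Add(173, 295), Pow(Add(-524, -439), -1)))), Rational(1, 2))), -1) = Pow(Add(6348228, Pow(Add(451, Mul(Add(-8, -168), Mul(468, Pow(-963, -1)))), Rational(1, 2))), -1) = Pow(Add(6348228, Pow(Add(451, Mul(-176, Mul(468, Rational(-1, 963)))), Rational(1, 2))), -1) = Pow(Add(6348228, Pow(Add(451, Mul(-176, Rational(-52, 107))), Rational(1, 2))), -1) = Pow(Add(6348228, Pow(Add(451, Rational(9152, 107)), Rational(1, 2))), -1) = Pow(Add(6348228, Pow(Rational(57409, 107), Rational(1, 2))), -1) = Pow(Add(6348228, Mul(Rational(1, 107), Pow(6142763, Rational(1, 2)))), -1)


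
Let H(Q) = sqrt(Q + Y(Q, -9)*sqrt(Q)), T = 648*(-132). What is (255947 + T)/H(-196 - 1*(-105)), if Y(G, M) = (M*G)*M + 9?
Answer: 170411/sqrt(-91 - 7362*I*sqrt(91)) ≈ 454.4 + 454.99*I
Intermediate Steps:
Y(G, M) = 9 + G*M**2 (Y(G, M) = (G*M)*M + 9 = G*M**2 + 9 = 9 + G*M**2)
T = -85536
H(Q) = sqrt(Q + sqrt(Q)*(9 + 81*Q)) (H(Q) = sqrt(Q + (9 + Q*(-9)**2)*sqrt(Q)) = sqrt(Q + (9 + Q*81)*sqrt(Q)) = sqrt(Q + (9 + 81*Q)*sqrt(Q)) = sqrt(Q + sqrt(Q)*(9 + 81*Q)))
(255947 + T)/H(-196 - 1*(-105)) = (255947 - 85536)/(sqrt((-196 - 1*(-105)) + 9*sqrt(-196 - 1*(-105))*(1 + 9*(-196 - 1*(-105))))) = 170411/(sqrt((-196 + 105) + 9*sqrt(-196 + 105)*(1 + 9*(-196 + 105)))) = 170411/(sqrt(-91 + 9*sqrt(-91)*(1 + 9*(-91)))) = 170411/(sqrt(-91 + 9*(I*sqrt(91))*(1 - 819))) = 170411/(sqrt(-91 + 9*(I*sqrt(91))*(-818))) = 170411/(sqrt(-91 - 7362*I*sqrt(91))) = 170411/sqrt(-91 - 7362*I*sqrt(91))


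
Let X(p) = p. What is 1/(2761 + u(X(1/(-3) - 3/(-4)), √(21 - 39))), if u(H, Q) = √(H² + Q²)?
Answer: 397584/1097731991 - 12*I*√2567/1097731991 ≈ 0.00036219 - 5.5386e-7*I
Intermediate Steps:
1/(2761 + u(X(1/(-3) - 3/(-4)), √(21 - 39))) = 1/(2761 + √((1/(-3) - 3/(-4))² + (√(21 - 39))²)) = 1/(2761 + √((1*(-⅓) - 3*(-¼))² + (√(-18))²)) = 1/(2761 + √((-⅓ + ¾)² + (3*I*√2)²)) = 1/(2761 + √((5/12)² - 18)) = 1/(2761 + √(25/144 - 18)) = 1/(2761 + √(-2567/144)) = 1/(2761 + I*√2567/12)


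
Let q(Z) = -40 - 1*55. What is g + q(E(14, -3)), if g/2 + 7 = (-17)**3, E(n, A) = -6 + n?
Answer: -9935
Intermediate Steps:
q(Z) = -95 (q(Z) = -40 - 55 = -95)
g = -9840 (g = -14 + 2*(-17)**3 = -14 + 2*(-4913) = -14 - 9826 = -9840)
g + q(E(14, -3)) = -9840 - 95 = -9935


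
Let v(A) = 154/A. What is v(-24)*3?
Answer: -77/4 ≈ -19.250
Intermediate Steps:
v(-24)*3 = (154/(-24))*3 = (154*(-1/24))*3 = -77/12*3 = -77/4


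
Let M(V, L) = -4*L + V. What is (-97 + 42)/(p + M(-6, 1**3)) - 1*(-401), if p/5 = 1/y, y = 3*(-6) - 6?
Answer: 19913/49 ≈ 406.39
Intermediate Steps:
y = -24 (y = -18 - 6 = -24)
M(V, L) = V - 4*L
p = -5/24 (p = 5/(-24) = 5*(-1/24) = -5/24 ≈ -0.20833)
(-97 + 42)/(p + M(-6, 1**3)) - 1*(-401) = (-97 + 42)/(-5/24 + (-6 - 4*1**3)) - 1*(-401) = -55/(-5/24 + (-6 - 4*1)) + 401 = -55/(-5/24 + (-6 - 4)) + 401 = -55/(-5/24 - 10) + 401 = -55/(-245/24) + 401 = -55*(-24/245) + 401 = 264/49 + 401 = 19913/49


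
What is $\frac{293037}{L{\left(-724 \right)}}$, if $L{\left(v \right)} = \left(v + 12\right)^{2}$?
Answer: $\frac{293037}{506944} \approx 0.57805$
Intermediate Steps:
$L{\left(v \right)} = \left(12 + v\right)^{2}$
$\frac{293037}{L{\left(-724 \right)}} = \frac{293037}{\left(12 - 724\right)^{2}} = \frac{293037}{\left(-712\right)^{2}} = \frac{293037}{506944}$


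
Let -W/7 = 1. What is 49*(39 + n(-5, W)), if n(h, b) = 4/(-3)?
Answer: 5537/3 ≈ 1845.7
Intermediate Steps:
W = -7 (W = -7*1 = -7)
n(h, b) = -4/3 (n(h, b) = 4*(-⅓) = -4/3)
49*(39 + n(-5, W)) = 49*(39 - 4/3) = 49*(113/3) = 5537/3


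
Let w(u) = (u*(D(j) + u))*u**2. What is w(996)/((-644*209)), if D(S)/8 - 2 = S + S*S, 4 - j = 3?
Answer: -253928319552/33649 ≈ -7.5464e+6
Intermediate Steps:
j = 1 (j = 4 - 1*3 = 4 - 3 = 1)
D(S) = 16 + 8*S + 8*S**2 (D(S) = 16 + 8*(S + S*S) = 16 + 8*(S + S**2) = 16 + (8*S + 8*S**2) = 16 + 8*S + 8*S**2)
w(u) = u**3*(32 + u) (w(u) = (u*((16 + 8*1 + 8*1**2) + u))*u**2 = (u*((16 + 8 + 8*1) + u))*u**2 = (u*((16 + 8 + 8) + u))*u**2 = (u*(32 + u))*u**2 = u**3*(32 + u))
w(996)/((-644*209)) = (996**3*(32 + 996))/((-644*209)) = (988047936*1028)/(-134596) = 1015713278208*(-1/134596) = -253928319552/33649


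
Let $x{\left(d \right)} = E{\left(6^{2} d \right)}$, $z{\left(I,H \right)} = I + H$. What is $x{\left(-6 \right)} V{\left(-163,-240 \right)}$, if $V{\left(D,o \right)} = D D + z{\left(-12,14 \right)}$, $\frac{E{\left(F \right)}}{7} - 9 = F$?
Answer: $-38501379$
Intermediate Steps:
$z{\left(I,H \right)} = H + I$
$E{\left(F \right)} = 63 + 7 F$
$x{\left(d \right)} = 63 + 252 d$ ($x{\left(d \right)} = 63 + 7 \cdot 6^{2} d = 63 + 7 \cdot 36 d = 63 + 252 d$)
$V{\left(D,o \right)} = 2 + D^{2}$ ($V{\left(D,o \right)} = D D + \left(14 - 12\right) = D^{2} + 2 = 2 + D^{2}$)
$x{\left(-6 \right)} V{\left(-163,-240 \right)} = \left(63 + 252 \left(-6\right)\right) \left(2 + \left(-163\right)^{2}\right) = \left(63 - 1512\right) \left(2 + 26569\right) = \left(-1449\right) 26571 = -38501379$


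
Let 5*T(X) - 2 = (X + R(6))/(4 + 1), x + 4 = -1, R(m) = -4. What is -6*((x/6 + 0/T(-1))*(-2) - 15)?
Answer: 80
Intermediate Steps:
x = -5 (x = -4 - 1 = -5)
T(X) = 6/25 + X/25 (T(X) = ⅖ + ((X - 4)/(4 + 1))/5 = ⅖ + ((-4 + X)/5)/5 = ⅖ + (-⅘ + X/5)/5 = ⅖ + (-4/25 + X/25) = 6/25 + X/25)
-6*((x/6 + 0/T(-1))*(-2) - 15) = -6*((-5/6 + 0/(6/25 + (1/25)*(-1)))*(-2) - 15) = -6*((-5*⅙ + 0/(6/25 - 1/25))*(-2) - 15) = -6*((-⅚ + 0/(⅕))*(-2) - 15) = -6*((-⅚ + 0*5)*(-2) - 15) = -6*((-⅚ + 0)*(-2) - 15) = -6*(-⅚*(-2) - 15) = -6*(5/3 - 15) = -6*(-40/3) = 80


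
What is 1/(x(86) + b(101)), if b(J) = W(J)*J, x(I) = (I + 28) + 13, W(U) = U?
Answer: 1/10328 ≈ 9.6824e-5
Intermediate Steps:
x(I) = 41 + I (x(I) = (28 + I) + 13 = 41 + I)
b(J) = J² (b(J) = J*J = J²)
1/(x(86) + b(101)) = 1/((41 + 86) + 101²) = 1/(127 + 10201) = 1/10328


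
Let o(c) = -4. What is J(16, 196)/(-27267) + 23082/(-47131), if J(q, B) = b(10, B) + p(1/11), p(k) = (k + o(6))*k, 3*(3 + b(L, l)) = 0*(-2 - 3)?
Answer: -76135468988/155499638217 ≈ -0.48962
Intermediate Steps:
b(L, l) = -3 (b(L, l) = -3 + (0*(-2 - 3))/3 = -3 + (0*(-5))/3 = -3 + (1/3)*0 = -3 + 0 = -3)
p(k) = k*(-4 + k) (p(k) = (k - 4)*k = (-4 + k)*k = k*(-4 + k))
J(q, B) = -406/121 (J(q, B) = -3 + (-4 + 1/11)/11 = -3 + (1/11)*(-43/11) = -3 - 43/121 = -406/121)
J(16, 196)/(-27267) + 23082/(-47131) = -406/121/(-27267) + 23082/(-47131) = -406/121*(-1/27267) + 23082*(-1/47131) = 406/3299307 - 23082/47131 = -76135468988/155499638217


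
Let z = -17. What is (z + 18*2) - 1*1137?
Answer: -1118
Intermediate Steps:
(z + 18*2) - 1*1137 = (-17 + 18*2) - 1*1137 = (-17 + 36) - 1137 = 19 - 1137 = -1118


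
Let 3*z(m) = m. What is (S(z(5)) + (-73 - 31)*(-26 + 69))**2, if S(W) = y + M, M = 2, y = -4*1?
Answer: 20016676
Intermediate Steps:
y = -4
z(m) = m/3
S(W) = -2 (S(W) = -4 + 2 = -2)
(S(z(5)) + (-73 - 31)*(-26 + 69))**2 = (-2 + (-73 - 31)*(-26 + 69))**2 = (-2 - 104*43)**2 = (-2 - 4472)**2 = (-4474)**2 = 20016676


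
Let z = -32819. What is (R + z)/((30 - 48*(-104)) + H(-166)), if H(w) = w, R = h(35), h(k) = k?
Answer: -4098/607 ≈ -6.7512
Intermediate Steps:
R = 35
(R + z)/((30 - 48*(-104)) + H(-166)) = (35 - 32819)/((30 - 48*(-104)) - 166) = -32784/((30 + 4992) - 166) = -32784/(5022 - 166) = -32784/4856 = -32784*1/4856 = -4098/607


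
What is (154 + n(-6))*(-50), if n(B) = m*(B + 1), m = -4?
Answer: -8700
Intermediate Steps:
n(B) = -4 - 4*B (n(B) = -4*(B + 1) = -4*(1 + B) = -4 - 4*B)
(154 + n(-6))*(-50) = (154 + (-4 - 4*(-6)))*(-50) = (154 + (-4 + 24))*(-50) = (154 + 20)*(-50) = 174*(-50) = -8700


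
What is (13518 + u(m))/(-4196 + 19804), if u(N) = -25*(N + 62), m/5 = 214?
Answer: -7391/7804 ≈ -0.94708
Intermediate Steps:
m = 1070 (m = 5*214 = 1070)
u(N) = -1550 - 25*N (u(N) = -25*(62 + N) = -1550 - 25*N)
(13518 + u(m))/(-4196 + 19804) = (13518 + (-1550 - 25*1070))/(-4196 + 19804) = (13518 + (-1550 - 26750))/15608 = (13518 - 28300)*(1/15608) = -14782*1/15608 = -7391/7804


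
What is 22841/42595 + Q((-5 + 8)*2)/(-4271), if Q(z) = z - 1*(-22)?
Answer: 13765893/25989035 ≈ 0.52968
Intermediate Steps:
Q(z) = 22 + z (Q(z) = z + 22 = 22 + z)
22841/42595 + Q((-5 + 8)*2)/(-4271) = 22841/42595 + (22 + (-5 + 8)*2)/(-4271) = 22841*(1/42595) + (22 + 3*2)*(-1/4271) = 3263/6085 + (22 + 6)*(-1/4271) = 3263/6085 + 28*(-1/4271) = 3263/6085 - 28/4271 = 13765893/25989035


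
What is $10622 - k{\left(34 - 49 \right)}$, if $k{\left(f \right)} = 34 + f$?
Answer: $10603$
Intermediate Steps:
$10622 - k{\left(34 - 49 \right)} = 10622 - \left(34 + \left(34 - 49\right)\right) = 10622 - \left(34 - 15\right) = 10622 - 19 = 10603$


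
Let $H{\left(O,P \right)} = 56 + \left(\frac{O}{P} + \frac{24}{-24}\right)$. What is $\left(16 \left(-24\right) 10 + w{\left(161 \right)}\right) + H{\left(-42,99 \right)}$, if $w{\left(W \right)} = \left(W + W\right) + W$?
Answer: $- \frac{108980}{33} \approx -3302.4$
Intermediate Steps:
$w{\left(W \right)} = 3 W$ ($w{\left(W \right)} = 2 W + W = 3 W$)
$H{\left(O,P \right)} = 55 + \frac{O}{P}$ ($H{\left(O,P \right)} = 56 + \left(\frac{O}{P} + 24 \left(- \frac{1}{24}\right)\right) = 56 + \left(\frac{O}{P} - 1\right) = 56 + \left(-1 + \frac{O}{P}\right) = 55 + \frac{O}{P}$)
$\left(16 \left(-24\right) 10 + w{\left(161 \right)}\right) + H{\left(-42,99 \right)} = \left(16 \left(-24\right) 10 + 3 \cdot 161\right) + \left(55 - \frac{42}{99}\right) = \left(\left(-384\right) 10 + 483\right) + \left(55 - \frac{14}{33}\right) = \left(-3840 + 483\right) + \left(55 - \frac{14}{33}\right) = -3357 + \frac{1801}{33} = - \frac{108980}{33}$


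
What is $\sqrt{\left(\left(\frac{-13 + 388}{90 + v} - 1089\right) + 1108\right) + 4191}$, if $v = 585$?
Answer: $\frac{\sqrt{37895}}{3} \approx 64.889$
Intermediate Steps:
$\sqrt{\left(\left(\frac{-13 + 388}{90 + v} - 1089\right) + 1108\right) + 4191} = \sqrt{\left(\left(\frac{-13 + 388}{90 + 585} - 1089\right) + 1108\right) + 4191} = \sqrt{\left(\left(\frac{375}{675} - 1089\right) + 1108\right) + 4191} = \sqrt{\left(\left(375 \cdot \frac{1}{675} - 1089\right) + 1108\right) + 4191} = \sqrt{\left(\left(\frac{5}{9} - 1089\right) + 1108\right) + 4191} = \sqrt{\left(- \frac{9796}{9} + 1108\right) + 4191} = \sqrt{\frac{176}{9} + 4191} = \sqrt{\frac{37895}{9}} = \frac{\sqrt{37895}}{3}$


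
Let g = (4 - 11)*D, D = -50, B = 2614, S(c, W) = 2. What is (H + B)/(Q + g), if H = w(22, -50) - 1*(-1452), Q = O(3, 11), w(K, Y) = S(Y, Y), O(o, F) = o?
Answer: 4068/353 ≈ 11.524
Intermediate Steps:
w(K, Y) = 2
Q = 3
H = 1454 (H = 2 - 1*(-1452) = 2 + 1452 = 1454)
g = 350 (g = (4 - 11)*(-50) = -7*(-50) = 350)
(H + B)/(Q + g) = (1454 + 2614)/(3 + 350) = 4068/353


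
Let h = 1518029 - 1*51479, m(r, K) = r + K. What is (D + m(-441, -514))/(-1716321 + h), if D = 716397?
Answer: -715442/249771 ≈ -2.8644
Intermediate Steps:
m(r, K) = K + r
h = 1466550 (h = 1518029 - 51479 = 1466550)
(D + m(-441, -514))/(-1716321 + h) = (716397 + (-514 - 441))/(-1716321 + 1466550) = (716397 - 955)/(-249771) = 715442*(-1/249771) = -715442/249771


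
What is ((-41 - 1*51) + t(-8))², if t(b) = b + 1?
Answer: 9801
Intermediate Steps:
t(b) = 1 + b
((-41 - 1*51) + t(-8))² = ((-41 - 1*51) + (1 - 8))² = ((-41 - 51) - 7)² = (-92 - 7)² = (-99)² = 9801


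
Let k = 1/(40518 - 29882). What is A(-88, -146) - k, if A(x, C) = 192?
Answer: 2042111/10636 ≈ 192.00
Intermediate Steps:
k = 1/10636 ≈ 9.4020e-5
A(-88, -146) - k = 192 - 1*1/10636 = 192 - 1/10636 = 2042111/10636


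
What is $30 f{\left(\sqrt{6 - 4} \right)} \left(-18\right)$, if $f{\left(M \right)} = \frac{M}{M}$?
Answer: $-540$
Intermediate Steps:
$f{\left(M \right)} = 1$
$30 f{\left(\sqrt{6 - 4} \right)} \left(-18\right) = 30 \cdot 1 \left(-18\right) = 30 \left(-18\right) = -540$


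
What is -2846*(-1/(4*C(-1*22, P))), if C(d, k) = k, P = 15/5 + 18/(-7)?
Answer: 9961/6 ≈ 1660.2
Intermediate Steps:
P = 3/7 (P = 15*(⅕) + 18*(-⅐) = 3 - 18/7 = 3/7 ≈ 0.42857)
-2846*(-1/(4*C(-1*22, P))) = -2846/((-4*3/7)) = -2846/(-12/7) = -2846*(-7/12) = 9961/6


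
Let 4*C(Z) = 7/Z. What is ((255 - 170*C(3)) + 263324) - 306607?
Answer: -258763/6 ≈ -43127.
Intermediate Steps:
C(Z) = 7/(4*Z) (C(Z) = (7/Z)/4 = 7/(4*Z))
((255 - 170*C(3)) + 263324) - 306607 = ((255 - 595/(2*3)) + 263324) - 306607 = ((255 - 170*7/12) + 263324) - 306607 = ((255 - 595/6) + 263324) - 306607 = (935/6 + 263324) - 306607 = 1580879/6 - 306607 = -258763/6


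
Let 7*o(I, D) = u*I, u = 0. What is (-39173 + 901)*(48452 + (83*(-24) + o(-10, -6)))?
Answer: -1778117120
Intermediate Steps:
o(I, D) = 0 (o(I, D) = (0*I)/7 = (1/7)*0 = 0)
(-39173 + 901)*(48452 + (83*(-24) + o(-10, -6))) = (-39173 + 901)*(48452 + (83*(-24) + 0)) = -38272*(48452 + (-1992 + 0)) = -38272*(48452 - 1992) = -38272*46460 = -1778117120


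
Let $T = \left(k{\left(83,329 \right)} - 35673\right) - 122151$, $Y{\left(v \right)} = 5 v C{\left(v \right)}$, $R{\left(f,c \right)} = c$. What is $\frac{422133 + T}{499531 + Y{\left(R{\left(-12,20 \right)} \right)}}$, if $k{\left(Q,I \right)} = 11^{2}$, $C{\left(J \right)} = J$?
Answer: $\frac{264430}{501531} \approx 0.52725$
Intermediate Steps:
$k{\left(Q,I \right)} = 121$
$Y{\left(v \right)} = 5 v^{2}$ ($Y{\left(v \right)} = 5 v v = 5 v^{2}$)
$T = -157703$ ($T = \left(121 - 35673\right) - 122151 = -35552 - 122151 = -157703$)
$\frac{422133 + T}{499531 + Y{\left(R{\left(-12,20 \right)} \right)}} = \frac{422133 - 157703}{499531 + 5 \cdot 20^{2}} = \frac{264430}{499531 + 5 \cdot 400} = \frac{264430}{499531 + 2000} = \frac{264430}{501531}$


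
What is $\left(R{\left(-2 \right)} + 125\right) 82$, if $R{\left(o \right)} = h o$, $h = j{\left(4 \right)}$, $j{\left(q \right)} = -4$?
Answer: $10906$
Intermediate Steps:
$h = -4$
$R{\left(o \right)} = - 4 o$
$\left(R{\left(-2 \right)} + 125\right) 82 = \left(\left(-4\right) \left(-2\right) + 125\right) 82 = \left(8 + 125\right) 82 = 133 \cdot 82 = 10906$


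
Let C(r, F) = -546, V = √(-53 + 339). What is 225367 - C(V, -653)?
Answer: 225913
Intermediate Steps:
V = √286 ≈ 16.912
225367 - C(V, -653) = 225367 - 1*(-546) = 225367 + 546 = 225913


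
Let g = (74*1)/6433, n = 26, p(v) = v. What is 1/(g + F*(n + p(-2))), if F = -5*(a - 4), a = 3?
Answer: 6433/772034 ≈ 0.0083325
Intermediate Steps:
F = 5 (F = -5*(3 - 4) = -5*(-1) = 5)
g = 74/6433 (g = 74*(1/6433) = 74/6433 ≈ 0.011503)
1/(g + F*(n + p(-2))) = 1/(74/6433 + 5*(26 - 2)) = 1/(74/6433 + 5*24) = 1/(74/6433 + 120) = 1/(772034/6433) = 6433/772034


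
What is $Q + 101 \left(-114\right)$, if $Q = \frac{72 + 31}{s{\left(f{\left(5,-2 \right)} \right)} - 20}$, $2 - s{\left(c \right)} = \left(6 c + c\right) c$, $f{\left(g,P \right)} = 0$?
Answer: $- \frac{207355}{18} \approx -11520.0$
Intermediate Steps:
$s{\left(c \right)} = 2 - 7 c^{2}$ ($s{\left(c \right)} = 2 - \left(6 c + c\right) c = 2 - 7 c c = 2 - 7 c^{2}$)
$Q = - \frac{103}{18}$ ($Q = \frac{72 + 31}{\left(2 - 7 \cdot 0^{2}\right) - 20} = \frac{103}{\left(2 - 0\right) - 20} = \frac{103}{\left(2 + 0\right) - 20} = \frac{103}{2 - 20} = \frac{103}{-18} = 103 \left(- \frac{1}{18}\right) = - \frac{103}{18} \approx -5.7222$)
$Q + 101 \left(-114\right) = - \frac{103}{18} + 101 \left(-114\right) = - \frac{103}{18} - 11514 = - \frac{207355}{18}$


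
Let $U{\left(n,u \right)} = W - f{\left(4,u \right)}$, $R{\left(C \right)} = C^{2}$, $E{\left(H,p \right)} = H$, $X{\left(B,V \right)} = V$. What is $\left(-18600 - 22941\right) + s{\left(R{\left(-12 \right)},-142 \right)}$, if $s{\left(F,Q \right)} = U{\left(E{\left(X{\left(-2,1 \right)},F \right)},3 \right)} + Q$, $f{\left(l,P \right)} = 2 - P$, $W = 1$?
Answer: $-41681$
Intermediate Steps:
$U{\left(n,u \right)} = -1 + u$ ($U{\left(n,u \right)} = 1 - \left(2 - u\right) = 1 + \left(-2 + u\right) = -1 + u$)
$s{\left(F,Q \right)} = 2 + Q$ ($s{\left(F,Q \right)} = \left(-1 + 3\right) + Q = 2 + Q$)
$\left(-18600 - 22941\right) + s{\left(R{\left(-12 \right)},-142 \right)} = \left(-18600 - 22941\right) + \left(2 - 142\right) = -41541 - 140 = -41681$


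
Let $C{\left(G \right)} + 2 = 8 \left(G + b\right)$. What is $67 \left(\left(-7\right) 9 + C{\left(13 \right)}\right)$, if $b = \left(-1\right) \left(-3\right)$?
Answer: $4221$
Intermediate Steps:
$b = 3$
$C{\left(G \right)} = 22 + 8 G$ ($C{\left(G \right)} = -2 + 8 \left(G + 3\right) = -2 + 8 \left(3 + G\right) = -2 + \left(24 + 8 G\right) = 22 + 8 G$)
$67 \left(\left(-7\right) 9 + C{\left(13 \right)}\right) = 67 \left(\left(-7\right) 9 + \left(22 + 8 \cdot 13\right)\right) = 67 \left(-63 + \left(22 + 104\right)\right) = 67 \left(-63 + 126\right) = 67 \cdot 63 = 4221$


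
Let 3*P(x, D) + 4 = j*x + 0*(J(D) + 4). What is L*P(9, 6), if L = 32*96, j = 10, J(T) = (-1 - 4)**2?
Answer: 88064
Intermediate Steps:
J(T) = 25 (J(T) = (-5)**2 = 25)
P(x, D) = -4/3 + 10*x/3 (P(x, D) = -4/3 + (10*x + 0*(25 + 4))/3 = -4/3 + (10*x + 0*29)/3 = -4/3 + (10*x + 0)/3 = -4/3 + (10*x)/3 = -4/3 + 10*x/3)
L = 3072
L*P(9, 6) = 3072*(-4/3 + (10/3)*9) = 3072*(-4/3 + 30) = 3072*(86/3) = 88064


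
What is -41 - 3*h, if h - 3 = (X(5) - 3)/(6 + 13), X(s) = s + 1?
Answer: -959/19 ≈ -50.474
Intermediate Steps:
X(s) = 1 + s
h = 60/19 (h = 3 + ((1 + 5) - 3)/(6 + 13) = 3 + (6 - 3)/19 = 3 + 3*(1/19) = 3 + 3/19 = 60/19 ≈ 3.1579)
-41 - 3*h = -41 - 3*60/19 = -41 - 180/19 = -959/19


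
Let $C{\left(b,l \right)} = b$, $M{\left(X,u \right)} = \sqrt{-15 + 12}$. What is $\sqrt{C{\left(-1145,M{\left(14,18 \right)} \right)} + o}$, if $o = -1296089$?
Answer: $i \sqrt{1297234} \approx 1139.0 i$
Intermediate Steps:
$M{\left(X,u \right)} = i \sqrt{3}$ ($M{\left(X,u \right)} = \sqrt{-3} = i \sqrt{3}$)
$\sqrt{C{\left(-1145,M{\left(14,18 \right)} \right)} + o} = \sqrt{-1145 - 1296089} = \sqrt{-1297234} = i \sqrt{1297234}$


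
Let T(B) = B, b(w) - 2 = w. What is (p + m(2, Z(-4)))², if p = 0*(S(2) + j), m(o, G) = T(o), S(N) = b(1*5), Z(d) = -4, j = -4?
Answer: 4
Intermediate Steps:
b(w) = 2 + w
S(N) = 7 (S(N) = 2 + 1*5 = 2 + 5 = 7)
m(o, G) = o
p = 0 (p = 0*(7 - 4) = 0*3 = 0)
(p + m(2, Z(-4)))² = (0 + 2)² = 2² = 4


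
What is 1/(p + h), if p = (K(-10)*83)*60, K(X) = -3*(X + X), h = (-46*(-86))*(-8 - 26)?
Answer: 1/164296 ≈ 6.0866e-6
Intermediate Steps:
h = -134504 (h = 3956*(-34) = -134504)
K(X) = -6*X
p = 298800 (p = (-6*(-10)*83)*60 = (60*83)*60 = 4980*60 = 298800)
1/(p + h) = 1/(298800 - 134504) = 1/164296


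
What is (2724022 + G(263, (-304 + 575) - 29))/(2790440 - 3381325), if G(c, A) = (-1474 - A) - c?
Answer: -2722043/590885 ≈ -4.6067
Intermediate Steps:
G(c, A) = -1474 - A - c
(2724022 + G(263, (-304 + 575) - 29))/(2790440 - 3381325) = (2724022 + (-1474 - ((-304 + 575) - 29) - 1*263))/(2790440 - 3381325) = (2724022 + (-1474 - (271 - 29) - 263))/(-590885) = (2724022 + (-1474 - 1*242 - 263))*(-1/590885) = (2724022 + (-1474 - 242 - 263))*(-1/590885) = (2724022 - 1979)*(-1/590885) = 2722043*(-1/590885) = -2722043/590885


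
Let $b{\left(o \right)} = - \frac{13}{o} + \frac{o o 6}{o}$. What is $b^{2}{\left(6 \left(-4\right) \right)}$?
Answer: $\frac{11854249}{576} \approx 20580.0$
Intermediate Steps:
$b{\left(o \right)} = - \frac{13}{o} + 6 o$ ($b{\left(o \right)} = - \frac{13}{o} + \frac{o^{2} \cdot 6}{o} = - \frac{13}{o} + \frac{6 o^{2}}{o} = - \frac{13}{o} + 6 o$)
$b^{2}{\left(6 \left(-4\right) \right)} = \left(- \frac{13}{6 \left(-4\right)} + 6 \cdot 6 \left(-4\right)\right)^{2} = \left(- \frac{13}{-24} + 6 \left(-24\right)\right)^{2} = \left(\left(-13\right) \left(- \frac{1}{24}\right) - 144\right)^{2} = \left(\frac{13}{24} - 144\right)^{2} = \left(- \frac{3443}{24}\right)^{2} = \frac{11854249}{576}$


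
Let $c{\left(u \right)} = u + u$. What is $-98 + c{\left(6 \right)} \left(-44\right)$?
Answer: $-626$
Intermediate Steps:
$c{\left(u \right)} = 2 u$
$-98 + c{\left(6 \right)} \left(-44\right) = -98 + 2 \cdot 6 \left(-44\right) = -98 + 12 \left(-44\right) = -98 - 528 = -626$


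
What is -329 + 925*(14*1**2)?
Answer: 12621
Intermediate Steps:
-329 + 925*(14*1**2) = -329 + 925*(14*1) = -329 + 925*14 = -329 + 12950 = 12621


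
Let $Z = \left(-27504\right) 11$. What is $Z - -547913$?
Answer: $245369$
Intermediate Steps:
$Z = -302544$
$Z - -547913 = -302544 - -547913 = -302544 + 547913 = 245369$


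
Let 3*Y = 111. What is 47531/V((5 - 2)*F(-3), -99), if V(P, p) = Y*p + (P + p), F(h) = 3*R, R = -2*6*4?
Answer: -47531/4194 ≈ -11.333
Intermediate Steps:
Y = 37 (Y = (⅓)*111 = 37)
R = -48 (R = -12*4 = -48)
F(h) = -144 (F(h) = 3*(-48) = -144)
V(P, p) = P + 38*p (V(P, p) = 37*p + (P + p) = P + 38*p)
47531/V((5 - 2)*F(-3), -99) = 47531/((5 - 2)*(-144) + 38*(-99)) = 47531/(3*(-144) - 3762) = 47531/(-432 - 3762) = 47531/(-4194) = 47531*(-1/4194) = -47531/4194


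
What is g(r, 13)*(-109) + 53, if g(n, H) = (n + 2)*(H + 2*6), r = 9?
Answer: -29922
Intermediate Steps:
g(n, H) = (2 + n)*(12 + H) (g(n, H) = (2 + n)*(H + 12) = (2 + n)*(12 + H))
g(r, 13)*(-109) + 53 = (24 + 2*13 + 12*9 + 13*9)*(-109) + 53 = (24 + 26 + 108 + 117)*(-109) + 53 = 275*(-109) + 53 = -29975 + 53 = -29922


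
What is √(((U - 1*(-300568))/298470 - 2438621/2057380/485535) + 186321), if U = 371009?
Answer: √184033134642514848996563039780203647/993835455308670 ≈ 431.65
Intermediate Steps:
√(((U - 1*(-300568))/298470 - 2438621/2057380/485535) + 186321) = √(((371009 - 1*(-300568))/298470 - 2438621/2057380/485535) + 186321) = √(((371009 + 300568)*(1/298470) - 2438621*1/2057380*(1/485535)) + 186321) = √((671577*(1/298470) - 2438621/2057380*1/485535) + 186321) = √((223859/99490 - 2438621/998929998300) + 186321) = √(22361922787103641/9938354553086700 + 186321) = √(1851746520608454134341/9938354553086700) = √184033134642514848996563039780203647/993835455308670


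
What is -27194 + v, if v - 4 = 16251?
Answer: -10939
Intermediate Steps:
v = 16255 (v = 4 + 16251 = 16255)
-27194 + v = -27194 + 16255 = -10939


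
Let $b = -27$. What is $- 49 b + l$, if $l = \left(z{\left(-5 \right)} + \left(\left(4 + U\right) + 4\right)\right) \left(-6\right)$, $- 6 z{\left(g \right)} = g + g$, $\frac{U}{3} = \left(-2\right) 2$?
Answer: $1337$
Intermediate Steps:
$U = -12$ ($U = 3 \left(\left(-2\right) 2\right) = 3 \left(-4\right) = -12$)
$z{\left(g \right)} = - \frac{g}{3}$ ($z{\left(g \right)} = - \frac{g + g}{6} = - \frac{2 g}{6} = - \frac{g}{3}$)
$l = 14$ ($l = \left(\left(- \frac{1}{3}\right) \left(-5\right) + \left(\left(4 - 12\right) + 4\right)\right) \left(-6\right) = \left(\frac{5}{3} + \left(-8 + 4\right)\right) \left(-6\right) = \left(\frac{5}{3} - 4\right) \left(-6\right) = \left(- \frac{7}{3}\right) \left(-6\right) = 14$)
$- 49 b + l = \left(-49\right) \left(-27\right) + 14 = 1323 + 14 = 1337$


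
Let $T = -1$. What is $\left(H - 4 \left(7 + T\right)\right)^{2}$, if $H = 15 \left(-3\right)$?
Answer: $4761$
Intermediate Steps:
$H = -45$
$\left(H - 4 \left(7 + T\right)\right)^{2} = \left(-45 - 4 \left(7 - 1\right)\right)^{2} = \left(-45 - 24\right)^{2} = \left(-69\right)^{2} = 4761$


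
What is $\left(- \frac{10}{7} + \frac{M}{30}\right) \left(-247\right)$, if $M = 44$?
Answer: $- \frac{988}{105} \approx -9.4095$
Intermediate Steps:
$\left(- \frac{10}{7} + \frac{M}{30}\right) \left(-247\right) = \left(- \frac{10}{7} + \frac{44}{30}\right) \left(-247\right) = \left(\left(-10\right) \frac{1}{7} + 44 \cdot \frac{1}{30}\right) \left(-247\right) = \left(- \frac{10}{7} + \frac{22}{15}\right) \left(-247\right) = \frac{4}{105} \left(-247\right) = - \frac{988}{105}$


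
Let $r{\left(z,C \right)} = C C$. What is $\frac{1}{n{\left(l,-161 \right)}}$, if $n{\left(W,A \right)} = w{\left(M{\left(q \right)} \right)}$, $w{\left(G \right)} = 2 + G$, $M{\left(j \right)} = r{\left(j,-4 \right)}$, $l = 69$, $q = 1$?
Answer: $\frac{1}{18} \approx 0.055556$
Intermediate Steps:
$r{\left(z,C \right)} = C^{2}$
$M{\left(j \right)} = 16$ ($M{\left(j \right)} = \left(-4\right)^{2} = 16$)
$n{\left(W,A \right)} = 18$ ($n{\left(W,A \right)} = 2 + 16 = 18$)
$\frac{1}{n{\left(l,-161 \right)}} = \frac{1}{18}$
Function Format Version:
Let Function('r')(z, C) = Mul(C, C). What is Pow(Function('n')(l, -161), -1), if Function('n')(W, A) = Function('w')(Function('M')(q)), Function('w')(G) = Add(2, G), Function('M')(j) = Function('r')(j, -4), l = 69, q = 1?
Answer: Rational(1, 18) ≈ 0.055556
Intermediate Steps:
Function('r')(z, C) = Pow(C, 2)
Function('M')(j) = 16 (Function('M')(j) = Pow(-4, 2) = 16)
Function('n')(W, A) = 18 (Function('n')(W, A) = Add(2, 16) = 18)
Pow(Function('n')(l, -161), -1) = Pow(18, -1) = Rational(1, 18)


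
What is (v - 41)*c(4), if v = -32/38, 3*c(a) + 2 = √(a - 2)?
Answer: 530/19 - 265*√2/19 ≈ 8.1702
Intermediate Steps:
c(a) = -⅔ + √(-2 + a)/3 (c(a) = -⅔ + √(a - 2)/3 = -⅔ + √(-2 + a)/3)
v = -16/19 (v = -32*1/38 = -16/19 ≈ -0.84210)
(v - 41)*c(4) = (-16/19 - 41)*(-⅔ + √(-2 + 4)/3) = -795*(-⅔ + √2/3)/19 = 530/19 - 265*√2/19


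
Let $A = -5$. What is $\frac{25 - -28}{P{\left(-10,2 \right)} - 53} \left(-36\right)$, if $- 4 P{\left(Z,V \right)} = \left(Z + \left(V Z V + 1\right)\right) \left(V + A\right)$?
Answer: $\frac{7632}{359} \approx 21.259$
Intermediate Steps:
$P{\left(Z,V \right)} = - \frac{\left(-5 + V\right) \left(1 + Z + Z V^{2}\right)}{4}$ ($P{\left(Z,V \right)} = - \frac{\left(Z + \left(V Z V + 1\right)\right) \left(V - 5\right)}{4} = - \frac{\left(Z + \left(Z V^{2} + 1\right)\right) \left(-5 + V\right)}{4} = - \frac{\left(Z + \left(1 + Z V^{2}\right)\right) \left(-5 + V\right)}{4} = - \frac{\left(1 + Z + Z V^{2}\right) \left(-5 + V\right)}{4} = - \frac{\left(-5 + V\right) \left(1 + Z + Z V^{2}\right)}{4}$)
$\frac{25 - -28}{P{\left(-10,2 \right)} - 53} \left(-36\right) = \frac{25 - -28}{\left(\frac{5}{4} - \frac{1}{2} + \frac{5}{4} \left(-10\right) - \frac{1}{2} \left(-10\right) - - \frac{5 \cdot 2^{3}}{2} + \frac{5}{4} \left(-10\right) 2^{2}\right) - 53} \left(-36\right) = \frac{25 + 28}{\left(\frac{5}{4} - \frac{1}{2} - \frac{25}{2} + 5 - \left(- \frac{5}{2}\right) 8 + \frac{5}{4} \left(-10\right) 4\right) - 53} \left(-36\right) = \frac{1}{\left(\frac{5}{4} - \frac{1}{2} - \frac{25}{2} + 5 + 20 - 50\right) - 53} \cdot 53 \left(-36\right) = \frac{1}{- \frac{147}{4} - 53} \cdot 53 \left(-36\right) = \frac{1}{- \frac{359}{4}} \cdot 53 \left(-36\right) = \left(- \frac{4}{359}\right) 53 \left(-36\right) = \left(- \frac{212}{359}\right) \left(-36\right) = \frac{7632}{359}$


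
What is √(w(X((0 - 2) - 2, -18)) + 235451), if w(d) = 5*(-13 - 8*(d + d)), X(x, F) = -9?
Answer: 3*√26234 ≈ 485.91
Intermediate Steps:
w(d) = -65 - 80*d (w(d) = 5*(-13 - 16*d) = -65 - 80*d)
√(w(X((0 - 2) - 2, -18)) + 235451) = √((-65 - 80*(-9)) + 235451) = √((-65 + 720) + 235451) = √(655 + 235451) = √236106 = 3*√26234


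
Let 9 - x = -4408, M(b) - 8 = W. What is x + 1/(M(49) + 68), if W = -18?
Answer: 256187/58 ≈ 4417.0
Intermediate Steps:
M(b) = -10 (M(b) = 8 - 18 = -10)
x = 4417 (x = 9 - 1*(-4408) = 9 + 4408 = 4417)
x + 1/(M(49) + 68) = 4417 + 1/(-10 + 68) = 4417 + 1/58 = 256187/58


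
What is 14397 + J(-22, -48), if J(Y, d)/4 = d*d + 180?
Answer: 24333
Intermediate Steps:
J(Y, d) = 720 + 4*d² (J(Y, d) = 4*(d*d + 180) = 4*(d² + 180) = 4*(180 + d²) = 720 + 4*d²)
14397 + J(-22, -48) = 14397 + (720 + 4*(-48)²) = 14397 + (720 + 4*2304) = 14397 + (720 + 9216) = 14397 + 9936 = 24333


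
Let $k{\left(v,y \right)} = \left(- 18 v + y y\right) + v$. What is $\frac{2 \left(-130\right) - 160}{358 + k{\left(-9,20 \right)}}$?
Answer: $- \frac{420}{911} \approx -0.46103$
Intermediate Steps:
$k{\left(v,y \right)} = y^{2} - 17 v$ ($k{\left(v,y \right)} = \left(- 18 v + y^{2}\right) + v = \left(y^{2} - 18 v\right) + v = y^{2} - 17 v$)
$\frac{2 \left(-130\right) - 160}{358 + k{\left(-9,20 \right)}} = \frac{2 \left(-130\right) - 160}{358 - \left(-153 - 20^{2}\right)} = \frac{-260 - 160}{358 + \left(400 + 153\right)} = - \frac{420}{358 + 553} = - \frac{420}{911}$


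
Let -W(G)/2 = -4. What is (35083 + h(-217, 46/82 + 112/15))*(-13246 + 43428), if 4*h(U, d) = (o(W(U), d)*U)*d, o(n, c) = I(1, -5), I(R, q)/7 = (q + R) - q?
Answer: 1189244398807/1230 ≈ 9.6686e+8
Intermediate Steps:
W(G) = 8 (W(G) = -2*(-4) = 8)
I(R, q) = 7*R (I(R, q) = 7*((q + R) - q) = 7*((R + q) - q) = 7*R)
o(n, c) = 7 (o(n, c) = 7*1 = 7)
h(U, d) = 7*U*d/4 (h(U, d) = ((7*U)*d)/4 = (7*U*d)/4 = 7*U*d/4)
(35083 + h(-217, 46/82 + 112/15))*(-13246 + 43428) = (35083 + (7/4)*(-217)*(46/82 + 112/15))*(-13246 + 43428) = (35083 + (7/4)*(-217)*(46*(1/82) + 112*(1/15)))*30182 = (35083 + (7/4)*(-217)*(23/41 + 112/15))*30182 = (35083 + (7/4)*(-217)*(4937/615))*30182 = (35083 - 7499303/2460)*30182 = (78804877/2460)*30182 = 1189244398807/1230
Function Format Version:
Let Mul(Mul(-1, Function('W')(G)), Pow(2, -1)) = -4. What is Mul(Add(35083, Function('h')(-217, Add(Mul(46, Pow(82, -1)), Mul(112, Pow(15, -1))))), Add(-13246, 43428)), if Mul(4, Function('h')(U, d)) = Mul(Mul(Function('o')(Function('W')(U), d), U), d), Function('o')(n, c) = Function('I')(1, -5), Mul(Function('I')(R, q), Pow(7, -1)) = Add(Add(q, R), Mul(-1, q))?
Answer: Rational(1189244398807, 1230) ≈ 9.6686e+8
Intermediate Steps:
Function('W')(G) = 8 (Function('W')(G) = Mul(-2, -4) = 8)
Function('I')(R, q) = Mul(7, R) (Function('I')(R, q) = Mul(7, Add(Add(q, R), Mul(-1, q))) = Mul(7, Add(Add(R, q), Mul(-1, q))) = Mul(7, R))
Function('o')(n, c) = 7 (Function('o')(n, c) = Mul(7, 1) = 7)
Function('h')(U, d) = Mul(Rational(7, 4), U, d) (Function('h')(U, d) = Mul(Rational(1, 4), Mul(Mul(7, U), d)) = Mul(Rational(1, 4), Mul(7, U, d)) = Mul(Rational(7, 4), U, d))
Mul(Add(35083, Function('h')(-217, Add(Mul(46, Pow(82, -1)), Mul(112, Pow(15, -1))))), Add(-13246, 43428)) = Mul(Add(35083, Mul(Rational(7, 4), -217, Add(Mul(46, Pow(82, -1)), Mul(112, Pow(15, -1))))), Add(-13246, 43428)) = Mul(Add(35083, Mul(Rational(7, 4), -217, Add(Mul(46, Rational(1, 82)), Mul(112, Rational(1, 15))))), 30182) = Mul(Add(35083, Mul(Rational(7, 4), -217, Add(Rational(23, 41), Rational(112, 15)))), 30182) = Mul(Add(35083, Mul(Rational(7, 4), -217, Rational(4937, 615))), 30182) = Mul(Add(35083, Rational(-7499303, 2460)), 30182) = Mul(Rational(78804877, 2460), 30182) = Rational(1189244398807, 1230)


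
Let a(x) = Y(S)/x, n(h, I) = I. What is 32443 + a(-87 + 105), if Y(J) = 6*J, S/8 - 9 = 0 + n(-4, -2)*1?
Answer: 97385/3 ≈ 32462.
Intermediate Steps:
S = 56 (S = 72 + 8*(0 - 2*1) = 72 + 8*(0 - 2) = 72 + 8*(-2) = 72 - 16 = 56)
a(x) = 336/x (a(x) = (6*56)/x = 336/x)
32443 + a(-87 + 105) = 32443 + 336/(-87 + 105) = 32443 + 336/18 = 32443 + 336*(1/18) = 32443 + 56/3 = 97385/3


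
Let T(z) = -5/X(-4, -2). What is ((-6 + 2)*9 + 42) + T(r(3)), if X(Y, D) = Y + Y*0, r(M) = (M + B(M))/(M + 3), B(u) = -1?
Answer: 29/4 ≈ 7.2500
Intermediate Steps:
r(M) = (-1 + M)/(3 + M) (r(M) = (M - 1)/(M + 3) = (-1 + M)/(3 + M))
X(Y, D) = Y (X(Y, D) = Y + 0 = Y)
T(z) = 5/4 (T(z) = -5/(-4) = -5*(-1/4) = 5/4)
((-6 + 2)*9 + 42) + T(r(3)) = ((-6 + 2)*9 + 42) + 5/4 = (-4*9 + 42) + 5/4 = (-36 + 42) + 5/4 = 6 + 5/4 = 29/4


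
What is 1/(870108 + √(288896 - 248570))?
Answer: 145018/126181315223 - √40326/757087891338 ≈ 1.1490e-6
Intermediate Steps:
1/(870108 + √(288896 - 248570)) = 1/(870108 + √40326)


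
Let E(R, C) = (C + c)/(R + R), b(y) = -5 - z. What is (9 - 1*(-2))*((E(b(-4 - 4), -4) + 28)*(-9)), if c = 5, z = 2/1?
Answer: -38709/14 ≈ -2764.9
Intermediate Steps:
z = 2 (z = 2*1 = 2)
b(y) = -7 (b(y) = -5 - 1*2 = -5 - 2 = -7)
E(R, C) = (5 + C)/(2*R) (E(R, C) = (C + 5)/(R + R) = (5 + C)/((2*R)) = (5 + C)*(1/(2*R)) = (5 + C)/(2*R))
(9 - 1*(-2))*((E(b(-4 - 4), -4) + 28)*(-9)) = (9 - 1*(-2))*(((1/2)*(5 - 4)/(-7) + 28)*(-9)) = (9 + 2)*(((1/2)*(-1/7)*1 + 28)*(-9)) = 11*((-1/14 + 28)*(-9)) = 11*((391/14)*(-9)) = 11*(-3519/14) = -38709/14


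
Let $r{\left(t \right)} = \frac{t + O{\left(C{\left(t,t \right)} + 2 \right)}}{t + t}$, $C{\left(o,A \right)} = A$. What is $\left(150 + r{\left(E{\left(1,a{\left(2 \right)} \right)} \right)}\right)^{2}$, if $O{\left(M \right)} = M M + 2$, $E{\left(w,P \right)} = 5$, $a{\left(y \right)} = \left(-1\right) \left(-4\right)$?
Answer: $\frac{605284}{25} \approx 24211.0$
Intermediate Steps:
$a{\left(y \right)} = 4$
$O{\left(M \right)} = 2 + M^{2}$ ($O{\left(M \right)} = M^{2} + 2 = 2 + M^{2}$)
$r{\left(t \right)} = \frac{2 + t + \left(2 + t\right)^{2}}{2 t}$ ($r{\left(t \right)} = \frac{t + \left(2 + \left(t + 2\right)^{2}\right)}{t + t} = \frac{t + \left(2 + \left(2 + t\right)^{2}\right)}{2 t} = \left(2 + t + \left(2 + t\right)^{2}\right) \frac{1}{2 t} = \frac{2 + t + \left(2 + t\right)^{2}}{2 t}$)
$\left(150 + r{\left(E{\left(1,a{\left(2 \right)} \right)} \right)}\right)^{2} = \left(150 + \frac{2 + 5 + \left(2 + 5\right)^{2}}{2 \cdot 5}\right)^{2} = \left(150 + \frac{1}{2} \cdot \frac{1}{5} \left(2 + 5 + 7^{2}\right)\right)^{2} = \left(150 + \frac{1}{2} \cdot \frac{1}{5} \left(2 + 5 + 49\right)\right)^{2} = \left(150 + \frac{1}{2} \cdot \frac{1}{5} \cdot 56\right)^{2} = \left(150 + \frac{28}{5}\right)^{2} = \left(\frac{778}{5}\right)^{2} = \frac{605284}{25}$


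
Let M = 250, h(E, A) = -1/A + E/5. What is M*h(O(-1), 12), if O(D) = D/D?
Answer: 175/6 ≈ 29.167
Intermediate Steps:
O(D) = 1
h(E, A) = -1/A + E/5 (h(E, A) = -1/A + E*(⅕) = -1/A + E/5)
M*h(O(-1), 12) = 250*(-1/12 + (⅕)*1) = 250*(-1*1/12 + ⅕) = 250*(-1/12 + ⅕) = 250*(7/60) = 175/6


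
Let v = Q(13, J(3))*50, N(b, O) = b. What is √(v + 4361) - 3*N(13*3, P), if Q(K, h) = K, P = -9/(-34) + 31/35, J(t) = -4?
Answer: -117 + √5011 ≈ -46.212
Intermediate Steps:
P = 1369/1190 (P = -9*(-1/34) + 31*(1/35) = 9/34 + 31/35 = 1369/1190 ≈ 1.1504)
v = 650 (v = 13*50 = 650)
√(v + 4361) - 3*N(13*3, P) = √(650 + 4361) - 3*13*3 = √5011 - 3*39 = √5011 - 1*117 = √5011 - 117 = -117 + √5011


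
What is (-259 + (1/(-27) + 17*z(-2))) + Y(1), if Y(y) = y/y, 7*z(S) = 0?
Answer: -6967/27 ≈ -258.04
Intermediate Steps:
z(S) = 0 (z(S) = (⅐)*0 = 0)
Y(y) = 1
(-259 + (1/(-27) + 17*z(-2))) + Y(1) = (-259 + (1/(-27) + 17*0)) + 1 = (-259 + (-1/27 + 0)) + 1 = (-259 - 1/27) + 1 = -6994/27 + 1 = -6967/27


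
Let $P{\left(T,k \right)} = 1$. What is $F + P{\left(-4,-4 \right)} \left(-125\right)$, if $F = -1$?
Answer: $-126$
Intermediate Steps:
$F + P{\left(-4,-4 \right)} \left(-125\right) = -1 + 1 \left(-125\right) = -1 - 125 = -126$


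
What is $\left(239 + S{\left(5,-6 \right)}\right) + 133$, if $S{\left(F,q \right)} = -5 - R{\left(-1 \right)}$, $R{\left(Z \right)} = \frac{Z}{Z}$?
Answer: $366$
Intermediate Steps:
$R{\left(Z \right)} = 1$
$S{\left(F,q \right)} = -6$ ($S{\left(F,q \right)} = -5 - 1 = -6$)
$\left(239 + S{\left(5,-6 \right)}\right) + 133 = \left(239 - 6\right) + 133 = 233 + 133 = 366$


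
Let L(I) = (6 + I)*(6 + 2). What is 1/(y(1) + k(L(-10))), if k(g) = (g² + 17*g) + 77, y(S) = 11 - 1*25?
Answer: 1/543 ≈ 0.0018416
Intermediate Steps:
y(S) = -14 (y(S) = 11 - 25 = -14)
L(I) = 48 + 8*I (L(I) = (6 + I)*8 = 48 + 8*I)
k(g) = 77 + g² + 17*g
1/(y(1) + k(L(-10))) = 1/(-14 + (77 + (48 + 8*(-10))² + 17*(48 + 8*(-10)))) = 1/(-14 + (77 + (48 - 80)² + 17*(48 - 80))) = 1/(-14 + (77 + (-32)² + 17*(-32))) = 1/(-14 + (77 + 1024 - 544)) = 1/(-14 + 557) = 1/543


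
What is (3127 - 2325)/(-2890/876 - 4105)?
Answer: -351276/1799435 ≈ -0.19521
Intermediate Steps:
(3127 - 2325)/(-2890/876 - 4105) = 802/(-2890*1/876 - 4105) = 802/(-1445/438 - 4105) = 802/(-1799435/438) = 802*(-438/1799435) = -351276/1799435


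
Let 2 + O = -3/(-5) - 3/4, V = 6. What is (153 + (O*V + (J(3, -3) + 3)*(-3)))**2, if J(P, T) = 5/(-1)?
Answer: 2134521/100 ≈ 21345.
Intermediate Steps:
J(P, T) = -5 (J(P, T) = 5*(-1) = -5)
O = -43/20 (O = -2 + (-3/(-5) - 3/4) = -2 + (-3*(-1/5) - 3*1/4) = -2 + (3/5 - 3/4) = -2 - 3/20 = -43/20 ≈ -2.1500)
(153 + (O*V + (J(3, -3) + 3)*(-3)))**2 = (153 + (-43/20*6 + (-5 + 3)*(-3)))**2 = (153 + (-129/10 - 2*(-3)))**2 = (153 + (-129/10 + 6))**2 = (153 - 69/10)**2 = (1461/10)**2 = 2134521/100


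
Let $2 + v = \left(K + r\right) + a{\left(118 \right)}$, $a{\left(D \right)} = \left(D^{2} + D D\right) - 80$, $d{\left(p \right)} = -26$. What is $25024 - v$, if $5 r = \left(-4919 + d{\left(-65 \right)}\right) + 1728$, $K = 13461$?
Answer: $- \frac{77798}{5} \approx -15560.0$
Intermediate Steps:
$a{\left(D \right)} = -80 + 2 D^{2}$ ($a{\left(D \right)} = \left(D^{2} + D^{2}\right) - 80 = 2 D^{2} - 80 = -80 + 2 D^{2}$)
$r = - \frac{3217}{5}$ ($r = \frac{\left(-4919 - 26\right) + 1728}{5} = \frac{-4945 + 1728}{5} = \frac{1}{5} \left(-3217\right) = - \frac{3217}{5} \approx -643.4$)
$v = \frac{202918}{5}$ ($v = -2 + \left(\left(13461 - \frac{3217}{5}\right) - \left(80 - 2 \cdot 118^{2}\right)\right) = -2 + \left(\frac{64088}{5} + \left(-80 + 2 \cdot 13924\right)\right) = -2 + \left(\frac{64088}{5} + \left(-80 + 27848\right)\right) = -2 + \left(\frac{64088}{5} + 27768\right) = -2 + \frac{202928}{5} = \frac{202918}{5} \approx 40584.0$)
$25024 - v = 25024 - \frac{202918}{5} = - \frac{77798}{5}$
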